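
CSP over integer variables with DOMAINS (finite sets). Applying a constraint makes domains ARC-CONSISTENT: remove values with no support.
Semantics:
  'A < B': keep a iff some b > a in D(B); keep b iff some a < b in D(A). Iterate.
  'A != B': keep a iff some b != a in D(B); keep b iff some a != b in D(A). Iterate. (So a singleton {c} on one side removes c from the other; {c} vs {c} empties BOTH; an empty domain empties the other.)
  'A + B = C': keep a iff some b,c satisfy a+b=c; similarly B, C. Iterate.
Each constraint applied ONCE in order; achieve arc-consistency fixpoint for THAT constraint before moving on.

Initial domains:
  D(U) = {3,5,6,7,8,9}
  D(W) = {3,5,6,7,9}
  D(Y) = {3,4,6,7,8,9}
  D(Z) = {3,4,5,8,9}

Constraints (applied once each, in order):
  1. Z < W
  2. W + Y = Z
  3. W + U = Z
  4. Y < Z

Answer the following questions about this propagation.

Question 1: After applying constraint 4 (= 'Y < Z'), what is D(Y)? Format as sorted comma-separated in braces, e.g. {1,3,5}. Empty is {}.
Answer: {3}

Derivation:
Constraint 1 (Z < W) on D(Z)={3,4,5,8,9} D(W)={3,5,6,7,9}: Z {3,4,5,8,9}->{3,4,5,8}; W {3,5,6,7,9}->{5,6,7,9}
Constraint 2 (W + Y = Z) on D(W)={5,6,7,9} D(Y)={3,4,6,7,8,9} D(Z)={3,4,5,8}: W {5,6,7,9}->{5}; Y {3,4,6,7,8,9}->{3}; Z {3,4,5,8}->{8}
Constraint 3 (W + U = Z) on D(W)={5} D(U)={3,5,6,7,8,9} D(Z)={8}: U {3,5,6,7,8,9}->{3}
Constraint 4 (Y < Z) on D(Y)={3} D(Z)={8}: no change
So after constraint 4: D(Y) = {3}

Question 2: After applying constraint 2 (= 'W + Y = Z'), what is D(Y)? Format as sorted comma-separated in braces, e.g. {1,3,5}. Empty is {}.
Answer: {3}

Derivation:
Constraint 1 (Z < W) on D(Z)={3,4,5,8,9} D(W)={3,5,6,7,9}: Z {3,4,5,8,9}->{3,4,5,8}; W {3,5,6,7,9}->{5,6,7,9}
Constraint 2 (W + Y = Z) on D(W)={5,6,7,9} D(Y)={3,4,6,7,8,9} D(Z)={3,4,5,8}: W {5,6,7,9}->{5}; Y {3,4,6,7,8,9}->{3}; Z {3,4,5,8}->{8}
So after constraint 2: D(Y) = {3}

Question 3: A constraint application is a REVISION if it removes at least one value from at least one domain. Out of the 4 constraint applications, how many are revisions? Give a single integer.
Answer: 3

Derivation:
Constraint 1 (Z < W) on D(Z)={3,4,5,8,9} D(W)={3,5,6,7,9}: Z {3,4,5,8,9}->{3,4,5,8}; W {3,5,6,7,9}->{5,6,7,9} => REVISION
Constraint 2 (W + Y = Z) on D(W)={5,6,7,9} D(Y)={3,4,6,7,8,9} D(Z)={3,4,5,8}: W {5,6,7,9}->{5}; Y {3,4,6,7,8,9}->{3}; Z {3,4,5,8}->{8} => REVISION
Constraint 3 (W + U = Z) on D(W)={5} D(U)={3,5,6,7,8,9} D(Z)={8}: U {3,5,6,7,8,9}->{3} => REVISION
Constraint 4 (Y < Z) on D(Y)={3} D(Z)={8}: no change => not a revision
Total revisions = 3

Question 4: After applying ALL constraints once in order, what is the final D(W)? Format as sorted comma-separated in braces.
Constraint 1 (Z < W) on D(Z)={3,4,5,8,9} D(W)={3,5,6,7,9}: Z {3,4,5,8,9}->{3,4,5,8}; W {3,5,6,7,9}->{5,6,7,9}
Constraint 2 (W + Y = Z) on D(W)={5,6,7,9} D(Y)={3,4,6,7,8,9} D(Z)={3,4,5,8}: W {5,6,7,9}->{5}; Y {3,4,6,7,8,9}->{3}; Z {3,4,5,8}->{8}
Constraint 3 (W + U = Z) on D(W)={5} D(U)={3,5,6,7,8,9} D(Z)={8}: U {3,5,6,7,8,9}->{3}
Constraint 4 (Y < Z) on D(Y)={3} D(Z)={8}: no change
So after all 4 constraints: D(W) = {5}

Answer: {5}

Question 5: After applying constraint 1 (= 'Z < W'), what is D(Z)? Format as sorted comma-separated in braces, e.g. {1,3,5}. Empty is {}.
Answer: {3,4,5,8}

Derivation:
Constraint 1 (Z < W) on D(Z)={3,4,5,8,9} D(W)={3,5,6,7,9}: Z {3,4,5,8,9}->{3,4,5,8}; W {3,5,6,7,9}->{5,6,7,9}
So after constraint 1: D(Z) = {3,4,5,8}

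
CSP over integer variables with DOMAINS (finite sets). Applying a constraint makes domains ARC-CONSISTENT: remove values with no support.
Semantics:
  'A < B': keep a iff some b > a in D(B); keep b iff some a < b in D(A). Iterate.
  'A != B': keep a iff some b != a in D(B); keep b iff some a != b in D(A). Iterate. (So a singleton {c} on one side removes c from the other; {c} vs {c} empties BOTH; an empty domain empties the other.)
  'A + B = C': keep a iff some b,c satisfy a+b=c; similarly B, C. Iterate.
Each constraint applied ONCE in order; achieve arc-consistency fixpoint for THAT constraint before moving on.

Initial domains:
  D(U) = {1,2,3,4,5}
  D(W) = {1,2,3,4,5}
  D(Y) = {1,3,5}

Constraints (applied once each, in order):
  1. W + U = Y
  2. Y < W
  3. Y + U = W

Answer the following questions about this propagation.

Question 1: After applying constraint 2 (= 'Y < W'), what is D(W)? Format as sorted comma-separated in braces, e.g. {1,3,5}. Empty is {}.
Answer: {4}

Derivation:
Constraint 1 (W + U = Y) on D(W)={1,2,3,4,5} D(U)={1,2,3,4,5} D(Y)={1,3,5}: W {1,2,3,4,5}->{1,2,3,4}; U {1,2,3,4,5}->{1,2,3,4}; Y {1,3,5}->{3,5}
Constraint 2 (Y < W) on D(Y)={3,5} D(W)={1,2,3,4}: Y {3,5}->{3}; W {1,2,3,4}->{4}
So after constraint 2: D(W) = {4}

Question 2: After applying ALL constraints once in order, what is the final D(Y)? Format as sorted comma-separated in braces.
Answer: {3}

Derivation:
Constraint 1 (W + U = Y) on D(W)={1,2,3,4,5} D(U)={1,2,3,4,5} D(Y)={1,3,5}: W {1,2,3,4,5}->{1,2,3,4}; U {1,2,3,4,5}->{1,2,3,4}; Y {1,3,5}->{3,5}
Constraint 2 (Y < W) on D(Y)={3,5} D(W)={1,2,3,4}: Y {3,5}->{3}; W {1,2,3,4}->{4}
Constraint 3 (Y + U = W) on D(Y)={3} D(U)={1,2,3,4} D(W)={4}: U {1,2,3,4}->{1}
So after all 3 constraints: D(Y) = {3}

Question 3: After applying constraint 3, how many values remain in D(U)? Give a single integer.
Answer: 1

Derivation:
Constraint 1 (W + U = Y) on D(W)={1,2,3,4,5} D(U)={1,2,3,4,5} D(Y)={1,3,5}: W {1,2,3,4,5}->{1,2,3,4}; U {1,2,3,4,5}->{1,2,3,4}; Y {1,3,5}->{3,5}
Constraint 2 (Y < W) on D(Y)={3,5} D(W)={1,2,3,4}: Y {3,5}->{3}; W {1,2,3,4}->{4}
Constraint 3 (Y + U = W) on D(Y)={3} D(U)={1,2,3,4} D(W)={4}: U {1,2,3,4}->{1}
So after constraint 3: D(U)={1}, size = 1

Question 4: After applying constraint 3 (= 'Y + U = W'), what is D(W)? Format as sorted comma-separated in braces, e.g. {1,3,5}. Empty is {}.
Constraint 1 (W + U = Y) on D(W)={1,2,3,4,5} D(U)={1,2,3,4,5} D(Y)={1,3,5}: W {1,2,3,4,5}->{1,2,3,4}; U {1,2,3,4,5}->{1,2,3,4}; Y {1,3,5}->{3,5}
Constraint 2 (Y < W) on D(Y)={3,5} D(W)={1,2,3,4}: Y {3,5}->{3}; W {1,2,3,4}->{4}
Constraint 3 (Y + U = W) on D(Y)={3} D(U)={1,2,3,4} D(W)={4}: U {1,2,3,4}->{1}
So after constraint 3: D(W) = {4}

Answer: {4}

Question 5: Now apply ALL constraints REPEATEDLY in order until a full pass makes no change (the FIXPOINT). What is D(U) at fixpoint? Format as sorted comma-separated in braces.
Answer: {}

Derivation:
pass 0 (initial): D(U)={1,2,3,4,5}
pass 1: U {1,2,3,4,5}->{1}; W {1,2,3,4,5}->{4}; Y {1,3,5}->{3}
pass 2: U {1}->{}; W {4}->{}; Y {3}->{}
pass 3: no change
Fixpoint after 3 passes: D(U) = {}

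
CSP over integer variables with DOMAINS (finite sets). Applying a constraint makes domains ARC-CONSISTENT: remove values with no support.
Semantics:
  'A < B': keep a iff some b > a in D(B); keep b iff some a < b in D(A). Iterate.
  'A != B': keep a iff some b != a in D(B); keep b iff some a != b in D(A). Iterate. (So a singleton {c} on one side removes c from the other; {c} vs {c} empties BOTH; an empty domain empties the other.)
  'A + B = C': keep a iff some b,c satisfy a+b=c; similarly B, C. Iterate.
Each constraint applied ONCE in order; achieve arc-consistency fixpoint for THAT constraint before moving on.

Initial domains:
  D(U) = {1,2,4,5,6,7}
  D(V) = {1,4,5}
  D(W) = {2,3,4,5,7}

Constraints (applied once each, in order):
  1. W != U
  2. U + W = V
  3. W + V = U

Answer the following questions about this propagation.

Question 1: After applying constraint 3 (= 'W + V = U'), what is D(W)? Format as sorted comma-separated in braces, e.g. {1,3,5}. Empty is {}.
Answer: {}

Derivation:
Constraint 1 (W != U) on D(W)={2,3,4,5,7} D(U)={1,2,4,5,6,7}: no change
Constraint 2 (U + W = V) on D(U)={1,2,4,5,6,7} D(W)={2,3,4,5,7} D(V)={1,4,5}: U {1,2,4,5,6,7}->{1,2}; W {2,3,4,5,7}->{2,3,4}; V {1,4,5}->{4,5}
Constraint 3 (W + V = U) on D(W)={2,3,4} D(V)={4,5} D(U)={1,2}: W {2,3,4}->{}; V {4,5}->{}; U {1,2}->{}
So after constraint 3: D(W) = {}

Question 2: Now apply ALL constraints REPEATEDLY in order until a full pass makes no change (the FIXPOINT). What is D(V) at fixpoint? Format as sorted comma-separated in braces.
pass 0 (initial): D(V)={1,4,5}
pass 1: U {1,2,4,5,6,7}->{}; V {1,4,5}->{}; W {2,3,4,5,7}->{}
pass 2: no change
Fixpoint after 2 passes: D(V) = {}

Answer: {}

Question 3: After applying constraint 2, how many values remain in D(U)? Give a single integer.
Constraint 1 (W != U) on D(W)={2,3,4,5,7} D(U)={1,2,4,5,6,7}: no change
Constraint 2 (U + W = V) on D(U)={1,2,4,5,6,7} D(W)={2,3,4,5,7} D(V)={1,4,5}: U {1,2,4,5,6,7}->{1,2}; W {2,3,4,5,7}->{2,3,4}; V {1,4,5}->{4,5}
So after constraint 2: D(U)={1,2}, size = 2

Answer: 2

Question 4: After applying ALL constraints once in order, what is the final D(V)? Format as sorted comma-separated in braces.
Answer: {}

Derivation:
Constraint 1 (W != U) on D(W)={2,3,4,5,7} D(U)={1,2,4,5,6,7}: no change
Constraint 2 (U + W = V) on D(U)={1,2,4,5,6,7} D(W)={2,3,4,5,7} D(V)={1,4,5}: U {1,2,4,5,6,7}->{1,2}; W {2,3,4,5,7}->{2,3,4}; V {1,4,5}->{4,5}
Constraint 3 (W + V = U) on D(W)={2,3,4} D(V)={4,5} D(U)={1,2}: W {2,3,4}->{}; V {4,5}->{}; U {1,2}->{}
So after all 3 constraints: D(V) = {}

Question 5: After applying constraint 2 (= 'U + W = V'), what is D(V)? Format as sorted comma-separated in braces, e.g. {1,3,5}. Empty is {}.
Answer: {4,5}

Derivation:
Constraint 1 (W != U) on D(W)={2,3,4,5,7} D(U)={1,2,4,5,6,7}: no change
Constraint 2 (U + W = V) on D(U)={1,2,4,5,6,7} D(W)={2,3,4,5,7} D(V)={1,4,5}: U {1,2,4,5,6,7}->{1,2}; W {2,3,4,5,7}->{2,3,4}; V {1,4,5}->{4,5}
So after constraint 2: D(V) = {4,5}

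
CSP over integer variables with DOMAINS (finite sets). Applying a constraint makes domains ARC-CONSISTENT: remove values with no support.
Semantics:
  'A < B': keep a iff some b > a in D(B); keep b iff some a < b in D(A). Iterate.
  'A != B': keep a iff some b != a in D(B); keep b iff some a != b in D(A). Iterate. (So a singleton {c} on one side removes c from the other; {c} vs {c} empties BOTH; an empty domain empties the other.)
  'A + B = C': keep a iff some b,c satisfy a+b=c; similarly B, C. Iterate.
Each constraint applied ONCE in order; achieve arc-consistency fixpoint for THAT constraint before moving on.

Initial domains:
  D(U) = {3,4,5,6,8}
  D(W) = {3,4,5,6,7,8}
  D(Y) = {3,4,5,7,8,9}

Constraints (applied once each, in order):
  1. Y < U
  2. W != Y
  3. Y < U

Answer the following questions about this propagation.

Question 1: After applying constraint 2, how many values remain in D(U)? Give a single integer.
Answer: 4

Derivation:
Constraint 1 (Y < U) on D(Y)={3,4,5,7,8,9} D(U)={3,4,5,6,8}: Y {3,4,5,7,8,9}->{3,4,5,7}; U {3,4,5,6,8}->{4,5,6,8}
Constraint 2 (W != Y) on D(W)={3,4,5,6,7,8} D(Y)={3,4,5,7}: no change
So after constraint 2: D(U)={4,5,6,8}, size = 4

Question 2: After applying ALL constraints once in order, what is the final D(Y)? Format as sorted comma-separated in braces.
Answer: {3,4,5,7}

Derivation:
Constraint 1 (Y < U) on D(Y)={3,4,5,7,8,9} D(U)={3,4,5,6,8}: Y {3,4,5,7,8,9}->{3,4,5,7}; U {3,4,5,6,8}->{4,5,6,8}
Constraint 2 (W != Y) on D(W)={3,4,5,6,7,8} D(Y)={3,4,5,7}: no change
Constraint 3 (Y < U) on D(Y)={3,4,5,7} D(U)={4,5,6,8}: no change
So after all 3 constraints: D(Y) = {3,4,5,7}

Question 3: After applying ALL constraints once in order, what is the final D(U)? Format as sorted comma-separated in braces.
Constraint 1 (Y < U) on D(Y)={3,4,5,7,8,9} D(U)={3,4,5,6,8}: Y {3,4,5,7,8,9}->{3,4,5,7}; U {3,4,5,6,8}->{4,5,6,8}
Constraint 2 (W != Y) on D(W)={3,4,5,6,7,8} D(Y)={3,4,5,7}: no change
Constraint 3 (Y < U) on D(Y)={3,4,5,7} D(U)={4,5,6,8}: no change
So after all 3 constraints: D(U) = {4,5,6,8}

Answer: {4,5,6,8}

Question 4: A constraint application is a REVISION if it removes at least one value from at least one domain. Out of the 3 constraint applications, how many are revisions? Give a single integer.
Answer: 1

Derivation:
Constraint 1 (Y < U) on D(Y)={3,4,5,7,8,9} D(U)={3,4,5,6,8}: Y {3,4,5,7,8,9}->{3,4,5,7}; U {3,4,5,6,8}->{4,5,6,8} => REVISION
Constraint 2 (W != Y) on D(W)={3,4,5,6,7,8} D(Y)={3,4,5,7}: no change => not a revision
Constraint 3 (Y < U) on D(Y)={3,4,5,7} D(U)={4,5,6,8}: no change => not a revision
Total revisions = 1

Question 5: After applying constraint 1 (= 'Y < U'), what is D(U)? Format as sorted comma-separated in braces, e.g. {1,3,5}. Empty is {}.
Answer: {4,5,6,8}

Derivation:
Constraint 1 (Y < U) on D(Y)={3,4,5,7,8,9} D(U)={3,4,5,6,8}: Y {3,4,5,7,8,9}->{3,4,5,7}; U {3,4,5,6,8}->{4,5,6,8}
So after constraint 1: D(U) = {4,5,6,8}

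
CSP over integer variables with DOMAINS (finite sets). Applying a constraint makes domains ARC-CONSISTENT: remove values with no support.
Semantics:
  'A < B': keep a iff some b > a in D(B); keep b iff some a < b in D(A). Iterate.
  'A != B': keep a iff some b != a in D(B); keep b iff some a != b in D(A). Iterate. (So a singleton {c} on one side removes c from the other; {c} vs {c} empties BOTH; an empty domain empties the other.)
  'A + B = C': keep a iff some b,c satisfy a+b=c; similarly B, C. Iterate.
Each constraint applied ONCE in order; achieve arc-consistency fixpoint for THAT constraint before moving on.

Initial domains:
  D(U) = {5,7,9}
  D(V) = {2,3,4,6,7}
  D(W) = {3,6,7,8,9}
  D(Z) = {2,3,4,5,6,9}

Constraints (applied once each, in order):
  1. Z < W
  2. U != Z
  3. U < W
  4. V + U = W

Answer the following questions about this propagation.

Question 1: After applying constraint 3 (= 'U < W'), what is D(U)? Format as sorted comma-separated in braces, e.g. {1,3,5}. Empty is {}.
Answer: {5,7}

Derivation:
Constraint 1 (Z < W) on D(Z)={2,3,4,5,6,9} D(W)={3,6,7,8,9}: Z {2,3,4,5,6,9}->{2,3,4,5,6}
Constraint 2 (U != Z) on D(U)={5,7,9} D(Z)={2,3,4,5,6}: no change
Constraint 3 (U < W) on D(U)={5,7,9} D(W)={3,6,7,8,9}: U {5,7,9}->{5,7}; W {3,6,7,8,9}->{6,7,8,9}
So after constraint 3: D(U) = {5,7}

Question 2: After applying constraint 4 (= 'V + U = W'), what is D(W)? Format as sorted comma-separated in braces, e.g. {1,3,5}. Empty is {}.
Answer: {7,8,9}

Derivation:
Constraint 1 (Z < W) on D(Z)={2,3,4,5,6,9} D(W)={3,6,7,8,9}: Z {2,3,4,5,6,9}->{2,3,4,5,6}
Constraint 2 (U != Z) on D(U)={5,7,9} D(Z)={2,3,4,5,6}: no change
Constraint 3 (U < W) on D(U)={5,7,9} D(W)={3,6,7,8,9}: U {5,7,9}->{5,7}; W {3,6,7,8,9}->{6,7,8,9}
Constraint 4 (V + U = W) on D(V)={2,3,4,6,7} D(U)={5,7} D(W)={6,7,8,9}: V {2,3,4,6,7}->{2,3,4}; W {6,7,8,9}->{7,8,9}
So after constraint 4: D(W) = {7,8,9}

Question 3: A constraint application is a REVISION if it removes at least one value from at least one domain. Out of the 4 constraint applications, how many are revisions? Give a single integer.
Constraint 1 (Z < W) on D(Z)={2,3,4,5,6,9} D(W)={3,6,7,8,9}: Z {2,3,4,5,6,9}->{2,3,4,5,6} => REVISION
Constraint 2 (U != Z) on D(U)={5,7,9} D(Z)={2,3,4,5,6}: no change => not a revision
Constraint 3 (U < W) on D(U)={5,7,9} D(W)={3,6,7,8,9}: U {5,7,9}->{5,7}; W {3,6,7,8,9}->{6,7,8,9} => REVISION
Constraint 4 (V + U = W) on D(V)={2,3,4,6,7} D(U)={5,7} D(W)={6,7,8,9}: V {2,3,4,6,7}->{2,3,4}; W {6,7,8,9}->{7,8,9} => REVISION
Total revisions = 3

Answer: 3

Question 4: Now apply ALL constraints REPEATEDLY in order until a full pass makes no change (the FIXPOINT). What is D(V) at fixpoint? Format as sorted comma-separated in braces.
Answer: {2,3,4}

Derivation:
pass 0 (initial): D(V)={2,3,4,6,7}
pass 1: U {5,7,9}->{5,7}; V {2,3,4,6,7}->{2,3,4}; W {3,6,7,8,9}->{7,8,9}; Z {2,3,4,5,6,9}->{2,3,4,5,6}
pass 2: no change
Fixpoint after 2 passes: D(V) = {2,3,4}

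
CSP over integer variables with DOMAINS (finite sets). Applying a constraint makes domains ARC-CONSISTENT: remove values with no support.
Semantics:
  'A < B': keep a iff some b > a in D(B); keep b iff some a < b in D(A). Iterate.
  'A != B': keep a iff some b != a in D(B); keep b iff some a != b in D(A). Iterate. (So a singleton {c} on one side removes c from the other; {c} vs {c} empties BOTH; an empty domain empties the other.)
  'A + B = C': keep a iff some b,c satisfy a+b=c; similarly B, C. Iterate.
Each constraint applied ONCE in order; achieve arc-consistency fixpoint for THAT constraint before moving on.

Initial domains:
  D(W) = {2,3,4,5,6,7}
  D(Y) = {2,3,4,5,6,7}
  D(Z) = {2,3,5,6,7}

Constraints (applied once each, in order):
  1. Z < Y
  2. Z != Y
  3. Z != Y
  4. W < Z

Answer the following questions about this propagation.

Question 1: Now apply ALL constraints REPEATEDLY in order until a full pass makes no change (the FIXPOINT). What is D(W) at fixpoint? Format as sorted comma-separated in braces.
Answer: {2,3,4,5}

Derivation:
pass 0 (initial): D(W)={2,3,4,5,6,7}
pass 1: W {2,3,4,5,6,7}->{2,3,4,5}; Y {2,3,4,5,6,7}->{3,4,5,6,7}; Z {2,3,5,6,7}->{3,5,6}
pass 2: Y {3,4,5,6,7}->{4,5,6,7}
pass 3: no change
Fixpoint after 3 passes: D(W) = {2,3,4,5}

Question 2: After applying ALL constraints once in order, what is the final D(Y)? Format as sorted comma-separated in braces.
Answer: {3,4,5,6,7}

Derivation:
Constraint 1 (Z < Y) on D(Z)={2,3,5,6,7} D(Y)={2,3,4,5,6,7}: Z {2,3,5,6,7}->{2,3,5,6}; Y {2,3,4,5,6,7}->{3,4,5,6,7}
Constraint 2 (Z != Y) on D(Z)={2,3,5,6} D(Y)={3,4,5,6,7}: no change
Constraint 3 (Z != Y) on D(Z)={2,3,5,6} D(Y)={3,4,5,6,7}: no change
Constraint 4 (W < Z) on D(W)={2,3,4,5,6,7} D(Z)={2,3,5,6}: W {2,3,4,5,6,7}->{2,3,4,5}; Z {2,3,5,6}->{3,5,6}
So after all 4 constraints: D(Y) = {3,4,5,6,7}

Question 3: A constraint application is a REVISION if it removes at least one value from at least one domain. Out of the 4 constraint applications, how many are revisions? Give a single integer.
Answer: 2

Derivation:
Constraint 1 (Z < Y) on D(Z)={2,3,5,6,7} D(Y)={2,3,4,5,6,7}: Z {2,3,5,6,7}->{2,3,5,6}; Y {2,3,4,5,6,7}->{3,4,5,6,7} => REVISION
Constraint 2 (Z != Y) on D(Z)={2,3,5,6} D(Y)={3,4,5,6,7}: no change => not a revision
Constraint 3 (Z != Y) on D(Z)={2,3,5,6} D(Y)={3,4,5,6,7}: no change => not a revision
Constraint 4 (W < Z) on D(W)={2,3,4,5,6,7} D(Z)={2,3,5,6}: W {2,3,4,5,6,7}->{2,3,4,5}; Z {2,3,5,6}->{3,5,6} => REVISION
Total revisions = 2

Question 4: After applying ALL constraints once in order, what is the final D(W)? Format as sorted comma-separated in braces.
Answer: {2,3,4,5}

Derivation:
Constraint 1 (Z < Y) on D(Z)={2,3,5,6,7} D(Y)={2,3,4,5,6,7}: Z {2,3,5,6,7}->{2,3,5,6}; Y {2,3,4,5,6,7}->{3,4,5,6,7}
Constraint 2 (Z != Y) on D(Z)={2,3,5,6} D(Y)={3,4,5,6,7}: no change
Constraint 3 (Z != Y) on D(Z)={2,3,5,6} D(Y)={3,4,5,6,7}: no change
Constraint 4 (W < Z) on D(W)={2,3,4,5,6,7} D(Z)={2,3,5,6}: W {2,3,4,5,6,7}->{2,3,4,5}; Z {2,3,5,6}->{3,5,6}
So after all 4 constraints: D(W) = {2,3,4,5}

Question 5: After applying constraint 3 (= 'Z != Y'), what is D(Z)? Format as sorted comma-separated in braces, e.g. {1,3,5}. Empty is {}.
Answer: {2,3,5,6}

Derivation:
Constraint 1 (Z < Y) on D(Z)={2,3,5,6,7} D(Y)={2,3,4,5,6,7}: Z {2,3,5,6,7}->{2,3,5,6}; Y {2,3,4,5,6,7}->{3,4,5,6,7}
Constraint 2 (Z != Y) on D(Z)={2,3,5,6} D(Y)={3,4,5,6,7}: no change
Constraint 3 (Z != Y) on D(Z)={2,3,5,6} D(Y)={3,4,5,6,7}: no change
So after constraint 3: D(Z) = {2,3,5,6}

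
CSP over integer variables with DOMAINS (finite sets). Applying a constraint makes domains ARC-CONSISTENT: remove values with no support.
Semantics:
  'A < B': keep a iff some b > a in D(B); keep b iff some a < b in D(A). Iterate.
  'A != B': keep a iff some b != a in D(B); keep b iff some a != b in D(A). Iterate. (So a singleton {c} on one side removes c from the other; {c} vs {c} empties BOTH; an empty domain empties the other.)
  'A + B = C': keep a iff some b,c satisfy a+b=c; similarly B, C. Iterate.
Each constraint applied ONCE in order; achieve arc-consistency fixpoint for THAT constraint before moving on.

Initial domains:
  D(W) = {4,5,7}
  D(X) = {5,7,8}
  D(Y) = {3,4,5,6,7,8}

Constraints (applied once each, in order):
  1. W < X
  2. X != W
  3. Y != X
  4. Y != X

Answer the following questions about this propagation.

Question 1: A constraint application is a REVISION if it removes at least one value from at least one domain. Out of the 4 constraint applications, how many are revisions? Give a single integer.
Constraint 1 (W < X) on D(W)={4,5,7} D(X)={5,7,8}: no change => not a revision
Constraint 2 (X != W) on D(X)={5,7,8} D(W)={4,5,7}: no change => not a revision
Constraint 3 (Y != X) on D(Y)={3,4,5,6,7,8} D(X)={5,7,8}: no change => not a revision
Constraint 4 (Y != X) on D(Y)={3,4,5,6,7,8} D(X)={5,7,8}: no change => not a revision
Total revisions = 0

Answer: 0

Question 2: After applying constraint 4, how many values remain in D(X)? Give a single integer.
Answer: 3

Derivation:
Constraint 1 (W < X) on D(W)={4,5,7} D(X)={5,7,8}: no change
Constraint 2 (X != W) on D(X)={5,7,8} D(W)={4,5,7}: no change
Constraint 3 (Y != X) on D(Y)={3,4,5,6,7,8} D(X)={5,7,8}: no change
Constraint 4 (Y != X) on D(Y)={3,4,5,6,7,8} D(X)={5,7,8}: no change
So after constraint 4: D(X)={5,7,8}, size = 3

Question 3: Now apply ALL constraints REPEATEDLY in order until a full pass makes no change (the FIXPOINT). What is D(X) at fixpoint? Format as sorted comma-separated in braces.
Answer: {5,7,8}

Derivation:
pass 0 (initial): D(X)={5,7,8}
pass 1: no change
Fixpoint after 1 passes: D(X) = {5,7,8}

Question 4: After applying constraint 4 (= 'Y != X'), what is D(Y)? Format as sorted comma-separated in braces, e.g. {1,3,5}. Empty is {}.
Constraint 1 (W < X) on D(W)={4,5,7} D(X)={5,7,8}: no change
Constraint 2 (X != W) on D(X)={5,7,8} D(W)={4,5,7}: no change
Constraint 3 (Y != X) on D(Y)={3,4,5,6,7,8} D(X)={5,7,8}: no change
Constraint 4 (Y != X) on D(Y)={3,4,5,6,7,8} D(X)={5,7,8}: no change
So after constraint 4: D(Y) = {3,4,5,6,7,8}

Answer: {3,4,5,6,7,8}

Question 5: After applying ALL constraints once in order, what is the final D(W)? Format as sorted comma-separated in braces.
Answer: {4,5,7}

Derivation:
Constraint 1 (W < X) on D(W)={4,5,7} D(X)={5,7,8}: no change
Constraint 2 (X != W) on D(X)={5,7,8} D(W)={4,5,7}: no change
Constraint 3 (Y != X) on D(Y)={3,4,5,6,7,8} D(X)={5,7,8}: no change
Constraint 4 (Y != X) on D(Y)={3,4,5,6,7,8} D(X)={5,7,8}: no change
So after all 4 constraints: D(W) = {4,5,7}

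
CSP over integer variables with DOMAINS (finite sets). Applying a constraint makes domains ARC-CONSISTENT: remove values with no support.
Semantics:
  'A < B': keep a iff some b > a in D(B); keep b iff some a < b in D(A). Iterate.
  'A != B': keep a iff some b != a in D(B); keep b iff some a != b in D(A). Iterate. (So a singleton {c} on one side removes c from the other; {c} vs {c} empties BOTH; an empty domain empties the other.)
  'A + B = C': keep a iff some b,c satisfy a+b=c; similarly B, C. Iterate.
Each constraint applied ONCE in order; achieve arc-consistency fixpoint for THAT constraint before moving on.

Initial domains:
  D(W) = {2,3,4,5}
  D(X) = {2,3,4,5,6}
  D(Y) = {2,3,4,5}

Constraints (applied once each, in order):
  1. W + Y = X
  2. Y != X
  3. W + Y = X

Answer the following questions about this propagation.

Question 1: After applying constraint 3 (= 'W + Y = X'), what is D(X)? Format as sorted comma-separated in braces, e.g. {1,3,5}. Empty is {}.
Answer: {4,5,6}

Derivation:
Constraint 1 (W + Y = X) on D(W)={2,3,4,5} D(Y)={2,3,4,5} D(X)={2,3,4,5,6}: W {2,3,4,5}->{2,3,4}; Y {2,3,4,5}->{2,3,4}; X {2,3,4,5,6}->{4,5,6}
Constraint 2 (Y != X) on D(Y)={2,3,4} D(X)={4,5,6}: no change
Constraint 3 (W + Y = X) on D(W)={2,3,4} D(Y)={2,3,4} D(X)={4,5,6}: no change
So after constraint 3: D(X) = {4,5,6}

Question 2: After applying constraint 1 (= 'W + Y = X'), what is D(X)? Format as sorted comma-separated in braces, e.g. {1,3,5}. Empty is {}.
Answer: {4,5,6}

Derivation:
Constraint 1 (W + Y = X) on D(W)={2,3,4,5} D(Y)={2,3,4,5} D(X)={2,3,4,5,6}: W {2,3,4,5}->{2,3,4}; Y {2,3,4,5}->{2,3,4}; X {2,3,4,5,6}->{4,5,6}
So after constraint 1: D(X) = {4,5,6}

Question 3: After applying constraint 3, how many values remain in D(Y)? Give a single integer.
Answer: 3

Derivation:
Constraint 1 (W + Y = X) on D(W)={2,3,4,5} D(Y)={2,3,4,5} D(X)={2,3,4,5,6}: W {2,3,4,5}->{2,3,4}; Y {2,3,4,5}->{2,3,4}; X {2,3,4,5,6}->{4,5,6}
Constraint 2 (Y != X) on D(Y)={2,3,4} D(X)={4,5,6}: no change
Constraint 3 (W + Y = X) on D(W)={2,3,4} D(Y)={2,3,4} D(X)={4,5,6}: no change
So after constraint 3: D(Y)={2,3,4}, size = 3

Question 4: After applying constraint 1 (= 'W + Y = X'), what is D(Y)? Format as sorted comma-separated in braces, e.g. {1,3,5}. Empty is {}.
Answer: {2,3,4}

Derivation:
Constraint 1 (W + Y = X) on D(W)={2,3,4,5} D(Y)={2,3,4,5} D(X)={2,3,4,5,6}: W {2,3,4,5}->{2,3,4}; Y {2,3,4,5}->{2,3,4}; X {2,3,4,5,6}->{4,5,6}
So after constraint 1: D(Y) = {2,3,4}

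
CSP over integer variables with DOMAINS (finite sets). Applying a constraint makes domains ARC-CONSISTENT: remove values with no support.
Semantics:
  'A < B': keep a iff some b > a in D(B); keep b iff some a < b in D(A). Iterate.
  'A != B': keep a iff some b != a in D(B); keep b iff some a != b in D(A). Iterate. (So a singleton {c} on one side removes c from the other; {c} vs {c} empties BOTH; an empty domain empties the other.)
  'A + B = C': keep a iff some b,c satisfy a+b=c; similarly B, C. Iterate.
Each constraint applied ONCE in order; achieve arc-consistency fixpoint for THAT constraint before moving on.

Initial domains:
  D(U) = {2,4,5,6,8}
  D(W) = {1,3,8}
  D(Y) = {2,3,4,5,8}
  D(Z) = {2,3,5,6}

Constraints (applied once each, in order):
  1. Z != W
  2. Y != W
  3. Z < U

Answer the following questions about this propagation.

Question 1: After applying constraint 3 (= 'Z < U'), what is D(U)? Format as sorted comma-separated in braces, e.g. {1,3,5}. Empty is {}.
Answer: {4,5,6,8}

Derivation:
Constraint 1 (Z != W) on D(Z)={2,3,5,6} D(W)={1,3,8}: no change
Constraint 2 (Y != W) on D(Y)={2,3,4,5,8} D(W)={1,3,8}: no change
Constraint 3 (Z < U) on D(Z)={2,3,5,6} D(U)={2,4,5,6,8}: U {2,4,5,6,8}->{4,5,6,8}
So after constraint 3: D(U) = {4,5,6,8}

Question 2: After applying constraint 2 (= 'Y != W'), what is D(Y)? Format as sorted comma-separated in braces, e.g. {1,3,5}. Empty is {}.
Answer: {2,3,4,5,8}

Derivation:
Constraint 1 (Z != W) on D(Z)={2,3,5,6} D(W)={1,3,8}: no change
Constraint 2 (Y != W) on D(Y)={2,3,4,5,8} D(W)={1,3,8}: no change
So after constraint 2: D(Y) = {2,3,4,5,8}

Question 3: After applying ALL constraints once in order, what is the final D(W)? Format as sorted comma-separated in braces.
Constraint 1 (Z != W) on D(Z)={2,3,5,6} D(W)={1,3,8}: no change
Constraint 2 (Y != W) on D(Y)={2,3,4,5,8} D(W)={1,3,8}: no change
Constraint 3 (Z < U) on D(Z)={2,3,5,6} D(U)={2,4,5,6,8}: U {2,4,5,6,8}->{4,5,6,8}
So after all 3 constraints: D(W) = {1,3,8}

Answer: {1,3,8}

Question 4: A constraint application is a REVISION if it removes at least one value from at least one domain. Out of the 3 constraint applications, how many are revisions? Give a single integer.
Answer: 1

Derivation:
Constraint 1 (Z != W) on D(Z)={2,3,5,6} D(W)={1,3,8}: no change => not a revision
Constraint 2 (Y != W) on D(Y)={2,3,4,5,8} D(W)={1,3,8}: no change => not a revision
Constraint 3 (Z < U) on D(Z)={2,3,5,6} D(U)={2,4,5,6,8}: U {2,4,5,6,8}->{4,5,6,8} => REVISION
Total revisions = 1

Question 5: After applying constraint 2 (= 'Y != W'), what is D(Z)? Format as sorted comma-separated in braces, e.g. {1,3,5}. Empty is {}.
Constraint 1 (Z != W) on D(Z)={2,3,5,6} D(W)={1,3,8}: no change
Constraint 2 (Y != W) on D(Y)={2,3,4,5,8} D(W)={1,3,8}: no change
So after constraint 2: D(Z) = {2,3,5,6}

Answer: {2,3,5,6}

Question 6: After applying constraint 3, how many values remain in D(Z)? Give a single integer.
Answer: 4

Derivation:
Constraint 1 (Z != W) on D(Z)={2,3,5,6} D(W)={1,3,8}: no change
Constraint 2 (Y != W) on D(Y)={2,3,4,5,8} D(W)={1,3,8}: no change
Constraint 3 (Z < U) on D(Z)={2,3,5,6} D(U)={2,4,5,6,8}: U {2,4,5,6,8}->{4,5,6,8}
So after constraint 3: D(Z)={2,3,5,6}, size = 4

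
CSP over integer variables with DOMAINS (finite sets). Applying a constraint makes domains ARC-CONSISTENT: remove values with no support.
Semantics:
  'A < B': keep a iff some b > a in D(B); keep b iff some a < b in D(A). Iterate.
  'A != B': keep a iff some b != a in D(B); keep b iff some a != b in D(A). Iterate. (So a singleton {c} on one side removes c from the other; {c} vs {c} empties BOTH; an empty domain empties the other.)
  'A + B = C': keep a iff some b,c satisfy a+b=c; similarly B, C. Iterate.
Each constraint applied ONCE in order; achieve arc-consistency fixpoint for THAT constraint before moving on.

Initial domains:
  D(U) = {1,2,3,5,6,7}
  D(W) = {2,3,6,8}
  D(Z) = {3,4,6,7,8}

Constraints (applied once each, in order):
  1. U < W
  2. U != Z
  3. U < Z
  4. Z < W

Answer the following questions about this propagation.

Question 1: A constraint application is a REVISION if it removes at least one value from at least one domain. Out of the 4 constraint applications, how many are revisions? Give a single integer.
Answer: 1

Derivation:
Constraint 1 (U < W) on D(U)={1,2,3,5,6,7} D(W)={2,3,6,8}: no change => not a revision
Constraint 2 (U != Z) on D(U)={1,2,3,5,6,7} D(Z)={3,4,6,7,8}: no change => not a revision
Constraint 3 (U < Z) on D(U)={1,2,3,5,6,7} D(Z)={3,4,6,7,8}: no change => not a revision
Constraint 4 (Z < W) on D(Z)={3,4,6,7,8} D(W)={2,3,6,8}: Z {3,4,6,7,8}->{3,4,6,7}; W {2,3,6,8}->{6,8} => REVISION
Total revisions = 1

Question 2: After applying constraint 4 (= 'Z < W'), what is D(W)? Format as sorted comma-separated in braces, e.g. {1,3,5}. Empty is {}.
Constraint 1 (U < W) on D(U)={1,2,3,5,6,7} D(W)={2,3,6,8}: no change
Constraint 2 (U != Z) on D(U)={1,2,3,5,6,7} D(Z)={3,4,6,7,8}: no change
Constraint 3 (U < Z) on D(U)={1,2,3,5,6,7} D(Z)={3,4,6,7,8}: no change
Constraint 4 (Z < W) on D(Z)={3,4,6,7,8} D(W)={2,3,6,8}: Z {3,4,6,7,8}->{3,4,6,7}; W {2,3,6,8}->{6,8}
So after constraint 4: D(W) = {6,8}

Answer: {6,8}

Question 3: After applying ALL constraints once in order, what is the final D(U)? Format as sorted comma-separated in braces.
Answer: {1,2,3,5,6,7}

Derivation:
Constraint 1 (U < W) on D(U)={1,2,3,5,6,7} D(W)={2,3,6,8}: no change
Constraint 2 (U != Z) on D(U)={1,2,3,5,6,7} D(Z)={3,4,6,7,8}: no change
Constraint 3 (U < Z) on D(U)={1,2,3,5,6,7} D(Z)={3,4,6,7,8}: no change
Constraint 4 (Z < W) on D(Z)={3,4,6,7,8} D(W)={2,3,6,8}: Z {3,4,6,7,8}->{3,4,6,7}; W {2,3,6,8}->{6,8}
So after all 4 constraints: D(U) = {1,2,3,5,6,7}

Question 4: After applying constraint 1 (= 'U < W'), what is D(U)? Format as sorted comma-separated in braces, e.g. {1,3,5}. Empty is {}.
Answer: {1,2,3,5,6,7}

Derivation:
Constraint 1 (U < W) on D(U)={1,2,3,5,6,7} D(W)={2,3,6,8}: no change
So after constraint 1: D(U) = {1,2,3,5,6,7}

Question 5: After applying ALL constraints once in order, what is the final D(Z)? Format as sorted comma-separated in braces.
Constraint 1 (U < W) on D(U)={1,2,3,5,6,7} D(W)={2,3,6,8}: no change
Constraint 2 (U != Z) on D(U)={1,2,3,5,6,7} D(Z)={3,4,6,7,8}: no change
Constraint 3 (U < Z) on D(U)={1,2,3,5,6,7} D(Z)={3,4,6,7,8}: no change
Constraint 4 (Z < W) on D(Z)={3,4,6,7,8} D(W)={2,3,6,8}: Z {3,4,6,7,8}->{3,4,6,7}; W {2,3,6,8}->{6,8}
So after all 4 constraints: D(Z) = {3,4,6,7}

Answer: {3,4,6,7}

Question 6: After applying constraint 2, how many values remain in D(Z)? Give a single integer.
Constraint 1 (U < W) on D(U)={1,2,3,5,6,7} D(W)={2,3,6,8}: no change
Constraint 2 (U != Z) on D(U)={1,2,3,5,6,7} D(Z)={3,4,6,7,8}: no change
So after constraint 2: D(Z)={3,4,6,7,8}, size = 5

Answer: 5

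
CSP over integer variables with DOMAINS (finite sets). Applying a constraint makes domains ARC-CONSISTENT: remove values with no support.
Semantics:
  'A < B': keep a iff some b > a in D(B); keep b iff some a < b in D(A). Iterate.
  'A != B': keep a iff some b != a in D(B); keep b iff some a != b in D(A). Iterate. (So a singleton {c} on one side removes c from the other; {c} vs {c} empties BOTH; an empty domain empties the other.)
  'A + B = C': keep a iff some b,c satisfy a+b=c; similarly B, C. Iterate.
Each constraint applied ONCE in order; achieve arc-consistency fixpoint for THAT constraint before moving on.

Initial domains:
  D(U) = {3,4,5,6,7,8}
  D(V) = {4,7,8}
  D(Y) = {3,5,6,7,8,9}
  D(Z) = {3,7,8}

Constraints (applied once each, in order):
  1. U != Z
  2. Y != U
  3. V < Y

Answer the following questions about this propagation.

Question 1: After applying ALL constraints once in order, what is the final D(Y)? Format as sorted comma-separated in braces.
Constraint 1 (U != Z) on D(U)={3,4,5,6,7,8} D(Z)={3,7,8}: no change
Constraint 2 (Y != U) on D(Y)={3,5,6,7,8,9} D(U)={3,4,5,6,7,8}: no change
Constraint 3 (V < Y) on D(V)={4,7,8} D(Y)={3,5,6,7,8,9}: Y {3,5,6,7,8,9}->{5,6,7,8,9}
So after all 3 constraints: D(Y) = {5,6,7,8,9}

Answer: {5,6,7,8,9}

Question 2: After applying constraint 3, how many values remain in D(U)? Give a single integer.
Constraint 1 (U != Z) on D(U)={3,4,5,6,7,8} D(Z)={3,7,8}: no change
Constraint 2 (Y != U) on D(Y)={3,5,6,7,8,9} D(U)={3,4,5,6,7,8}: no change
Constraint 3 (V < Y) on D(V)={4,7,8} D(Y)={3,5,6,7,8,9}: Y {3,5,6,7,8,9}->{5,6,7,8,9}
So after constraint 3: D(U)={3,4,5,6,7,8}, size = 6

Answer: 6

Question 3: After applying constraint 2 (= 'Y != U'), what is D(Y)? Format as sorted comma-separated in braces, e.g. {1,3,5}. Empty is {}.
Answer: {3,5,6,7,8,9}

Derivation:
Constraint 1 (U != Z) on D(U)={3,4,5,6,7,8} D(Z)={3,7,8}: no change
Constraint 2 (Y != U) on D(Y)={3,5,6,7,8,9} D(U)={3,4,5,6,7,8}: no change
So after constraint 2: D(Y) = {3,5,6,7,8,9}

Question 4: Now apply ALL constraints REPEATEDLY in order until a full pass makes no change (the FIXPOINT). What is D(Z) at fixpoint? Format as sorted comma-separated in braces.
Answer: {3,7,8}

Derivation:
pass 0 (initial): D(Z)={3,7,8}
pass 1: Y {3,5,6,7,8,9}->{5,6,7,8,9}
pass 2: no change
Fixpoint after 2 passes: D(Z) = {3,7,8}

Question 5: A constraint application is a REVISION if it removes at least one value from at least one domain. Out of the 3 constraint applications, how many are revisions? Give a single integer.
Answer: 1

Derivation:
Constraint 1 (U != Z) on D(U)={3,4,5,6,7,8} D(Z)={3,7,8}: no change => not a revision
Constraint 2 (Y != U) on D(Y)={3,5,6,7,8,9} D(U)={3,4,5,6,7,8}: no change => not a revision
Constraint 3 (V < Y) on D(V)={4,7,8} D(Y)={3,5,6,7,8,9}: Y {3,5,6,7,8,9}->{5,6,7,8,9} => REVISION
Total revisions = 1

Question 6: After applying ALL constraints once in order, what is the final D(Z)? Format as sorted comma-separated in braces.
Constraint 1 (U != Z) on D(U)={3,4,5,6,7,8} D(Z)={3,7,8}: no change
Constraint 2 (Y != U) on D(Y)={3,5,6,7,8,9} D(U)={3,4,5,6,7,8}: no change
Constraint 3 (V < Y) on D(V)={4,7,8} D(Y)={3,5,6,7,8,9}: Y {3,5,6,7,8,9}->{5,6,7,8,9}
So after all 3 constraints: D(Z) = {3,7,8}

Answer: {3,7,8}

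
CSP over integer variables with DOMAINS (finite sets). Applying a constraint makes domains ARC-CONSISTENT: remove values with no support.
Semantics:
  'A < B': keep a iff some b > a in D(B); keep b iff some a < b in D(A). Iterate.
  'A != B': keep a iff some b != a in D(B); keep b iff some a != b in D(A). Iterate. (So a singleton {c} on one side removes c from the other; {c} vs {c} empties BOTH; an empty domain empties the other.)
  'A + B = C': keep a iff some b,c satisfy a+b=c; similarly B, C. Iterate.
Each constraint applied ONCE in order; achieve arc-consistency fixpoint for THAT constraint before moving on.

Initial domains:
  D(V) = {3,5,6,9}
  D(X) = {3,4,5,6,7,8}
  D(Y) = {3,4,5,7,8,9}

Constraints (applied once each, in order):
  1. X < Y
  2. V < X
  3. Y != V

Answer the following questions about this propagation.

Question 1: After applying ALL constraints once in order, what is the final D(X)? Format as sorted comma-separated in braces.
Constraint 1 (X < Y) on D(X)={3,4,5,6,7,8} D(Y)={3,4,5,7,8,9}: Y {3,4,5,7,8,9}->{4,5,7,8,9}
Constraint 2 (V < X) on D(V)={3,5,6,9} D(X)={3,4,5,6,7,8}: V {3,5,6,9}->{3,5,6}; X {3,4,5,6,7,8}->{4,5,6,7,8}
Constraint 3 (Y != V) on D(Y)={4,5,7,8,9} D(V)={3,5,6}: no change
So after all 3 constraints: D(X) = {4,5,6,7,8}

Answer: {4,5,6,7,8}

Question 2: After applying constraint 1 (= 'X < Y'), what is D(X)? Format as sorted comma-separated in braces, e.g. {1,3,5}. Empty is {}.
Answer: {3,4,5,6,7,8}

Derivation:
Constraint 1 (X < Y) on D(X)={3,4,5,6,7,8} D(Y)={3,4,5,7,8,9}: Y {3,4,5,7,8,9}->{4,5,7,8,9}
So after constraint 1: D(X) = {3,4,5,6,7,8}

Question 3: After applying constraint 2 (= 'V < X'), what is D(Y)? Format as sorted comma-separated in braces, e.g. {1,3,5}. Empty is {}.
Answer: {4,5,7,8,9}

Derivation:
Constraint 1 (X < Y) on D(X)={3,4,5,6,7,8} D(Y)={3,4,5,7,8,9}: Y {3,4,5,7,8,9}->{4,5,7,8,9}
Constraint 2 (V < X) on D(V)={3,5,6,9} D(X)={3,4,5,6,7,8}: V {3,5,6,9}->{3,5,6}; X {3,4,5,6,7,8}->{4,5,6,7,8}
So after constraint 2: D(Y) = {4,5,7,8,9}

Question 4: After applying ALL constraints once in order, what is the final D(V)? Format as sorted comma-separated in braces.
Constraint 1 (X < Y) on D(X)={3,4,5,6,7,8} D(Y)={3,4,5,7,8,9}: Y {3,4,5,7,8,9}->{4,5,7,8,9}
Constraint 2 (V < X) on D(V)={3,5,6,9} D(X)={3,4,5,6,7,8}: V {3,5,6,9}->{3,5,6}; X {3,4,5,6,7,8}->{4,5,6,7,8}
Constraint 3 (Y != V) on D(Y)={4,5,7,8,9} D(V)={3,5,6}: no change
So after all 3 constraints: D(V) = {3,5,6}

Answer: {3,5,6}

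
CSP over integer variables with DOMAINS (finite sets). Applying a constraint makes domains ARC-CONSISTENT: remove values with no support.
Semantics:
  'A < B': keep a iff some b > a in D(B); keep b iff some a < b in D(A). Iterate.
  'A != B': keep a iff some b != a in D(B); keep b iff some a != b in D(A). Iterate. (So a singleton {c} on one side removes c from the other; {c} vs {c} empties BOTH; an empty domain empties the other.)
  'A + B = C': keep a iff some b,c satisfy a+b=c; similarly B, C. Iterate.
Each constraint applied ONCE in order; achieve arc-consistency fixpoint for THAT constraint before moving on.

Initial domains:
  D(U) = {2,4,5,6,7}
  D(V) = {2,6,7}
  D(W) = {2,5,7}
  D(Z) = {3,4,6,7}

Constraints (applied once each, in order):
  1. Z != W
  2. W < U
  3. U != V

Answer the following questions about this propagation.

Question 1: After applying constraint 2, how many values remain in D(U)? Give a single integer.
Answer: 4

Derivation:
Constraint 1 (Z != W) on D(Z)={3,4,6,7} D(W)={2,5,7}: no change
Constraint 2 (W < U) on D(W)={2,5,7} D(U)={2,4,5,6,7}: W {2,5,7}->{2,5}; U {2,4,5,6,7}->{4,5,6,7}
So after constraint 2: D(U)={4,5,6,7}, size = 4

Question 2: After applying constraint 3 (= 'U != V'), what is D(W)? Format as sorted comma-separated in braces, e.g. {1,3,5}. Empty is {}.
Constraint 1 (Z != W) on D(Z)={3,4,6,7} D(W)={2,5,7}: no change
Constraint 2 (W < U) on D(W)={2,5,7} D(U)={2,4,5,6,7}: W {2,5,7}->{2,5}; U {2,4,5,6,7}->{4,5,6,7}
Constraint 3 (U != V) on D(U)={4,5,6,7} D(V)={2,6,7}: no change
So after constraint 3: D(W) = {2,5}

Answer: {2,5}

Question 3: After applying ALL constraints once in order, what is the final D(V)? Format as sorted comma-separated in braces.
Constraint 1 (Z != W) on D(Z)={3,4,6,7} D(W)={2,5,7}: no change
Constraint 2 (W < U) on D(W)={2,5,7} D(U)={2,4,5,6,7}: W {2,5,7}->{2,5}; U {2,4,5,6,7}->{4,5,6,7}
Constraint 3 (U != V) on D(U)={4,5,6,7} D(V)={2,6,7}: no change
So after all 3 constraints: D(V) = {2,6,7}

Answer: {2,6,7}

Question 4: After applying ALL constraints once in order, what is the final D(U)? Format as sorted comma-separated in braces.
Answer: {4,5,6,7}

Derivation:
Constraint 1 (Z != W) on D(Z)={3,4,6,7} D(W)={2,5,7}: no change
Constraint 2 (W < U) on D(W)={2,5,7} D(U)={2,4,5,6,7}: W {2,5,7}->{2,5}; U {2,4,5,6,7}->{4,5,6,7}
Constraint 3 (U != V) on D(U)={4,5,6,7} D(V)={2,6,7}: no change
So after all 3 constraints: D(U) = {4,5,6,7}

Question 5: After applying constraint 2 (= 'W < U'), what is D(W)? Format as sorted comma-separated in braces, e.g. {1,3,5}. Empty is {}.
Constraint 1 (Z != W) on D(Z)={3,4,6,7} D(W)={2,5,7}: no change
Constraint 2 (W < U) on D(W)={2,5,7} D(U)={2,4,5,6,7}: W {2,5,7}->{2,5}; U {2,4,5,6,7}->{4,5,6,7}
So after constraint 2: D(W) = {2,5}

Answer: {2,5}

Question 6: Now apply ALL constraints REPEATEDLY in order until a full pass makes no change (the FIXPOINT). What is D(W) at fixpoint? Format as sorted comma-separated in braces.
Answer: {2,5}

Derivation:
pass 0 (initial): D(W)={2,5,7}
pass 1: U {2,4,5,6,7}->{4,5,6,7}; W {2,5,7}->{2,5}
pass 2: no change
Fixpoint after 2 passes: D(W) = {2,5}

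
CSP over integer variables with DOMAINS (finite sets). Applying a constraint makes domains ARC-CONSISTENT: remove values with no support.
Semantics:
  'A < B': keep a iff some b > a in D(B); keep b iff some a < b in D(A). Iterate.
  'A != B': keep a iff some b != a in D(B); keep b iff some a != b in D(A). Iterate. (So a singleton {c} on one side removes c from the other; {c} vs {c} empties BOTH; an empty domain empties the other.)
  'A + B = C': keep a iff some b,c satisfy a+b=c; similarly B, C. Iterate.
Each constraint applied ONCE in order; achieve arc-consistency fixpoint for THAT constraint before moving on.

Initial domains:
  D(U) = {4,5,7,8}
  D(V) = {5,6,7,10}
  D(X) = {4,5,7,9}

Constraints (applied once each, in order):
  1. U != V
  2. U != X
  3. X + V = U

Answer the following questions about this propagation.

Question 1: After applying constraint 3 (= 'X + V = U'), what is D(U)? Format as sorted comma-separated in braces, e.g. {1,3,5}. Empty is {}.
Answer: {}

Derivation:
Constraint 1 (U != V) on D(U)={4,5,7,8} D(V)={5,6,7,10}: no change
Constraint 2 (U != X) on D(U)={4,5,7,8} D(X)={4,5,7,9}: no change
Constraint 3 (X + V = U) on D(X)={4,5,7,9} D(V)={5,6,7,10} D(U)={4,5,7,8}: X {4,5,7,9}->{}; V {5,6,7,10}->{}; U {4,5,7,8}->{}
So after constraint 3: D(U) = {}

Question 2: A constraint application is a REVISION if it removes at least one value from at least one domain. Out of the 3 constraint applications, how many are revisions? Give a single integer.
Constraint 1 (U != V) on D(U)={4,5,7,8} D(V)={5,6,7,10}: no change => not a revision
Constraint 2 (U != X) on D(U)={4,5,7,8} D(X)={4,5,7,9}: no change => not a revision
Constraint 3 (X + V = U) on D(X)={4,5,7,9} D(V)={5,6,7,10} D(U)={4,5,7,8}: X {4,5,7,9}->{}; V {5,6,7,10}->{}; U {4,5,7,8}->{} => REVISION
Total revisions = 1

Answer: 1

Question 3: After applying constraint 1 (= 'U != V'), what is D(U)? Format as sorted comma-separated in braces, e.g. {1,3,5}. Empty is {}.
Answer: {4,5,7,8}

Derivation:
Constraint 1 (U != V) on D(U)={4,5,7,8} D(V)={5,6,7,10}: no change
So after constraint 1: D(U) = {4,5,7,8}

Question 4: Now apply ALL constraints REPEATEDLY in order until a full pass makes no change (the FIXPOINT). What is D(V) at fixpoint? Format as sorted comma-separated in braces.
pass 0 (initial): D(V)={5,6,7,10}
pass 1: U {4,5,7,8}->{}; V {5,6,7,10}->{}; X {4,5,7,9}->{}
pass 2: no change
Fixpoint after 2 passes: D(V) = {}

Answer: {}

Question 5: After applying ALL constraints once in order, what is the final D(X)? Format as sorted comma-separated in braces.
Answer: {}

Derivation:
Constraint 1 (U != V) on D(U)={4,5,7,8} D(V)={5,6,7,10}: no change
Constraint 2 (U != X) on D(U)={4,5,7,8} D(X)={4,5,7,9}: no change
Constraint 3 (X + V = U) on D(X)={4,5,7,9} D(V)={5,6,7,10} D(U)={4,5,7,8}: X {4,5,7,9}->{}; V {5,6,7,10}->{}; U {4,5,7,8}->{}
So after all 3 constraints: D(X) = {}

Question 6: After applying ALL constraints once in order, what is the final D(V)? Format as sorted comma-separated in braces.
Constraint 1 (U != V) on D(U)={4,5,7,8} D(V)={5,6,7,10}: no change
Constraint 2 (U != X) on D(U)={4,5,7,8} D(X)={4,5,7,9}: no change
Constraint 3 (X + V = U) on D(X)={4,5,7,9} D(V)={5,6,7,10} D(U)={4,5,7,8}: X {4,5,7,9}->{}; V {5,6,7,10}->{}; U {4,5,7,8}->{}
So after all 3 constraints: D(V) = {}

Answer: {}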